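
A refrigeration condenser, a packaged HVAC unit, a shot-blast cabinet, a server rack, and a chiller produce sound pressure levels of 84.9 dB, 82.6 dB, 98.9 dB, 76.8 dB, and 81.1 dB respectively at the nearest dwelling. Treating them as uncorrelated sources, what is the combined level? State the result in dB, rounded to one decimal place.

Incoherent sources combine by intensity addition: L_total = 10·log₁₀(Σ 10^(L_i/10)).
Σ 10^(L/10) = 10^(84.9/10) + 10^(82.6/10) + 10^(98.9/10) + 10^(76.8/10) + 10^(81.1/10) = 8.430e+09.
L_total = 10·log₁₀(8.430e+09) = 99.26 dB.

99.3 dB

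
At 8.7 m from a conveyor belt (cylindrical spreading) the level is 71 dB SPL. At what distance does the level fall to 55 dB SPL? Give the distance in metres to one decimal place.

The 16.0 dB drop corresponds to a distance ratio of 10^(16.0/10) for a line source.
r₂ = 8.7·10^((71−55)/10) = 8.7·10^(16.0/10) = 346.35 m.

346.4 m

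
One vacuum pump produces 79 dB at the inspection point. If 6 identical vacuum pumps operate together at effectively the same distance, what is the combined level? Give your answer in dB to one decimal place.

86.8 dB

With 6 equal, uncorrelated contributions the intensity is 6× that of one unit, giving a rise of 10·log₁₀ 6.
L_total = 79 + 10·log₁₀(6) = 79 + 7.782 = 86.78 dB.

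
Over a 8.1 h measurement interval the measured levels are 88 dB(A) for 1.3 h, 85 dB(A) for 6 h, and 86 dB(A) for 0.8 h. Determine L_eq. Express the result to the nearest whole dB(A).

86 dB(A)

L_eq = 10·log₁₀[(1/T)·Σ tᵢ·10^(Lᵢ/10)] with T = 8.1 h.
Σ tᵢ·10^(Lᵢ/10) = 1.3·10^(88/10) + 6·10^(85/10) + 0.8·10^(86/10) = 3.036e+09.
L_eq = 10·log₁₀(3.036e+09/8.1) = 85.74 dB(A).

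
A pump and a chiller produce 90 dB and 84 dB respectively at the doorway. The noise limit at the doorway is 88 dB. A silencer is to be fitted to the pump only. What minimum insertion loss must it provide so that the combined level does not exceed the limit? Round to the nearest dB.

Fixed contribution from the other source: Σ 10^(L/10) = 10^(84/10) = 2.512e+08 (84.00 dB).
The limit corresponds to 10^(88/10) = 6.310e+08; subtracting the fixed part leaves 3.798e+08 for the pump, i.e. 85.80 dB.
Required insertion loss = 90 − 85.80 = 4.20 dB.

4 dB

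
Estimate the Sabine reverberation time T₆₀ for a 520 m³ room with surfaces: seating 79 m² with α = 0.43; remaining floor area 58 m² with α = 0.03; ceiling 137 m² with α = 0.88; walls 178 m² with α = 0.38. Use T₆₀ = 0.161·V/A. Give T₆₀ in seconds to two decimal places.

0.37 s

Summing Sᵢαᵢ: 79·0.43 + 58·0.03 + 137·0.88 + 178·0.38 = 223.91 m².
T₆₀ = 0.161 × 520 / 223.91 = 0.374 s.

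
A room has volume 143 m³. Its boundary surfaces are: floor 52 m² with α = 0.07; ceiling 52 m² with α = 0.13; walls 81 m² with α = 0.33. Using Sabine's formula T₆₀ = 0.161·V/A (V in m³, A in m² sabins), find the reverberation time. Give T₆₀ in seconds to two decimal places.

A = Σ Sᵢαᵢ = 52·0.07 + 52·0.13 + 81·0.33 = 37.13 m².
T₆₀ = 0.161 × 143 / 37.13 = 0.620 s.

0.62 s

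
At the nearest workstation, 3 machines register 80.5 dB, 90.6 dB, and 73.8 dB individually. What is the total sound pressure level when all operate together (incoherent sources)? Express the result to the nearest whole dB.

91 dB

Incoherent sources combine by intensity addition: L_total = 10·log₁₀(Σ 10^(L_i/10)).
Σ 10^(L/10) = 10^(80.5/10) + 10^(90.6/10) + 10^(73.8/10) = 1.284e+09.
L_total = 10·log₁₀(1.284e+09) = 91.09 dB.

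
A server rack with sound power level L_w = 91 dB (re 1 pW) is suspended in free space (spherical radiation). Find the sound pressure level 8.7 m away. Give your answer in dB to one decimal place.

61.2 dB

Free-field spherical radiation: L_p = L_w − 10·log₁₀(4π·r²), r = 8.7 m.
4π·r² = 951.1 m², 10·log₁₀ of that is 29.782 dB.
L_p = 91 − 29.782 = 61.22 dB.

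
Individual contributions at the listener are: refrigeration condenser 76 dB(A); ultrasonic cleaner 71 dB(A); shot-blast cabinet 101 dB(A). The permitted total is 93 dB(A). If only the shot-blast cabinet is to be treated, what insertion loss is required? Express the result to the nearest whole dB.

Everything except the shot-blast cabinet sums to 10^(76/10) + 10^(71/10) = 5.240e+07 in linear terms, 77.19 dB(A).
To meet 93 dB(A) overall, the treated shot-blast cabinet may contribute at most 10^(93/10) − 5.240e+07 = 1.943e+09, i.e. 92.88 dB(A).
So the shot-blast cabinet must be reduced from 101 to 92.88 dB(A): IL = 8.12 dB.

8 dB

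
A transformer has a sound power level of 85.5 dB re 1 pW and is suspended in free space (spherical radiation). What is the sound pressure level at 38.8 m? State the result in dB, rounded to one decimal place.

Free-field spherical radiation: L_p = L_w − 10·log₁₀(4π·r²), r = 38.8 m.
4π·r² = 1.892e+04 m², 10·log₁₀ of that is 42.769 dB.
L_p = 85.5 − 42.769 = 42.73 dB.

42.7 dB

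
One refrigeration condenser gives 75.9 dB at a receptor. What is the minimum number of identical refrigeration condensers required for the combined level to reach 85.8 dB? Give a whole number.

10

N identical sources give L₁ + 10·log₁₀ N, so require 10·log₁₀ N ≥ 85.8 − 75.9 = 9.9 dB.
N ≥ 10^(9.9/10) = 9.772, so N = 10.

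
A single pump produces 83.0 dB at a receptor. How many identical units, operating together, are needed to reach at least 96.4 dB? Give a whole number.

Need L₁ + 10·log₁₀ N ≥ 96.4, i.e. log₁₀ N ≥ 1.34.
N ≥ 10^(13.4/10) = 21.878, so N = 22.

22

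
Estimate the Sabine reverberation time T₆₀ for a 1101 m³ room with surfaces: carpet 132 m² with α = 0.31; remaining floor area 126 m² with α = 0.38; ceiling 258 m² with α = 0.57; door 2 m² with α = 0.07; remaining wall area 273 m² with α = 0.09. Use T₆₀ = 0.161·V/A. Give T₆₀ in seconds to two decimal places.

0.68 s

A = Σ Sᵢαᵢ = 132·0.31 + 126·0.38 + 258·0.57 + 2·0.07 + 273·0.09 = 260.57 m².
T₆₀ = 0.161 × 1101 / 260.57 = 0.680 s.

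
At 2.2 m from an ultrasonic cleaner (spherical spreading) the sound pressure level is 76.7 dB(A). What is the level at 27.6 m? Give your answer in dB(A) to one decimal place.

54.7 dB(A)

For a point source, L₂ = L₁ − 20·log₁₀(r₂/r₁).
L₂ = 76.7 − 20·log₁₀(27.6/2.2) = 76.7 − 21.970 = 54.73 dB(A).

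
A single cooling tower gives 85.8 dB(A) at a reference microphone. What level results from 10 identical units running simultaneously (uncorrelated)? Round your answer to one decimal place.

L_total = L₁ + 10·log₁₀ N for N identical incoherent sources.
L_total = 85.8 + 10·log₁₀(10) = 85.8 + 10.000 = 95.80 dB(A).

95.8 dB(A)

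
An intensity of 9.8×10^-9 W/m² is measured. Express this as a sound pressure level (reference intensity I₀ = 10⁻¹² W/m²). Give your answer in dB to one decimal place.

Dividing by I₀ shifts the exponent by 12: I/I₀ = 9.8×10^3.
L = 10·(0.9912 + 3) = 39.91 dB.

39.9 dB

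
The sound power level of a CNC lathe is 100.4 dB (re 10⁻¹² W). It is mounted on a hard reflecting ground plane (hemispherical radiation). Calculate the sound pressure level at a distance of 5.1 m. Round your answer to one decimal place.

78.3 dB

L_p = L_w − 10·log₁₀(2π·r²) with r = 5.1 m.
2π·r² = 163.4 m², 10·log₁₀ of that is 22.133 dB.
L_p = 100.4 − 22.133 = 78.27 dB.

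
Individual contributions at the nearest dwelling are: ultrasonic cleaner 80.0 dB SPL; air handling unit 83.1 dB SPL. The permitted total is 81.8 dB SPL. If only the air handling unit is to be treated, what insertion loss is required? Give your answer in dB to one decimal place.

Fixed contribution from the other source: Σ 10^(L/10) = 10^(80.0/10) = 1.000e+08 (80.00 dB SPL).
To meet 81.8 dB SPL overall, the treated air handling unit may contribute at most 10^(81.8/10) − 1.000e+08 = 5.136e+07, i.e. 77.11 dB SPL.
So the air handling unit must be reduced from 83.1 to 77.11 dB SPL: IL = 5.99 dB.

6.0 dB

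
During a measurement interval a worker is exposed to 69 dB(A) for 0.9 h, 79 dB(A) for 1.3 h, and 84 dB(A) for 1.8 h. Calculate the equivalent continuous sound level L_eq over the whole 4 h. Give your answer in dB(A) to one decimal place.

81.5 dB(A)

L_eq = 10·log₁₀[(1/T)·Σ tᵢ·10^(Lᵢ/10)] with T = 4 h.
Σ tᵢ·10^(Lᵢ/10) = 0.9·10^(69/10) + 1.3·10^(79/10) + 1.8·10^(84/10) = 5.626e+08.
L_eq = 10·log₁₀(5.626e+08/4) = 81.48 dB(A).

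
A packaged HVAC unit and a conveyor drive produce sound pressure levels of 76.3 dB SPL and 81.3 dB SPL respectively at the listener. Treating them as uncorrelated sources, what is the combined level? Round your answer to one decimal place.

82.5 dB SPL

Incoherent sources combine by intensity addition: L_total = 10·log₁₀(Σ 10^(L_i/10)).
Σ 10^(L/10) = 10^(76.3/10) + 10^(81.3/10) = 1.776e+08.
L_total = 10·log₁₀(1.776e+08) = 82.49 dB SPL.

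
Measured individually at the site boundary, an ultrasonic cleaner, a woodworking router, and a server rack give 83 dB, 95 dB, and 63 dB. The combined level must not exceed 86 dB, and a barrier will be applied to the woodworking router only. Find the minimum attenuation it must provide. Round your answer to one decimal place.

12.1 dB

Fixed contribution from the other sources: Σ 10^(L/10) = 10^(83/10) + 10^(63/10) = 2.015e+08 (83.04 dB).
To meet 86 dB overall, the treated woodworking router may contribute at most 10^(86/10) − 2.015e+08 = 1.966e+08, i.e. 82.94 dB.
So the woodworking router must be reduced from 95 to 82.94 dB: IL = 12.06 dB.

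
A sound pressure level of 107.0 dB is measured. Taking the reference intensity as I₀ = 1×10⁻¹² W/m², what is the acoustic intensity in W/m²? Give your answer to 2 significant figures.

I/I₀ = 10^(107.0/10) = 5.012e+10, so I = 5.012e+10 × 10⁻¹² W/m².

0.050 W/m²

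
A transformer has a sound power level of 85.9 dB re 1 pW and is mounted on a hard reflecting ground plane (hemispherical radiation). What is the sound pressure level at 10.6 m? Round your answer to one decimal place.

57.4 dB

The power spreads over a hemisphere of area 2π·r², so L_p = L_w − 10·log₁₀(2π·r²).
2π·r² = 706 m², 10·log₁₀ of that is 28.488 dB.
L_p = 85.9 − 28.488 = 57.41 dB.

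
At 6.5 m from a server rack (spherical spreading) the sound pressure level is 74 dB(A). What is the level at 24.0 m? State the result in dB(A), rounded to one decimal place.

Spherical spreading from a point source gives a 20·log₁₀(r₂/r₁) drop.
L₂ = 74 − 20·log₁₀(24.0/6.5) = 74 − 11.346 = 62.65 dB(A).

62.7 dB(A)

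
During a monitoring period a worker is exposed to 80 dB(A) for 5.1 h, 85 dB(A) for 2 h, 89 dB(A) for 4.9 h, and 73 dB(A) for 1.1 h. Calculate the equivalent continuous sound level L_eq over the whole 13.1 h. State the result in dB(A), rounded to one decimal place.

85.9 dB(A)

The energy average is taken in the linear domain: L_eq = 10·log₁₀[(Σ tᵢ·10^(Lᵢ/10))/T], T = 13.1 h.
Σ tᵢ·10^(Lᵢ/10) = 5.1·10^(80/10) + 2·10^(85/10) + 4.9·10^(89/10) + 1.1·10^(73/10) = 5.057e+09.
L_eq = 10·log₁₀(5.057e+09/13.1) = 85.87 dB(A).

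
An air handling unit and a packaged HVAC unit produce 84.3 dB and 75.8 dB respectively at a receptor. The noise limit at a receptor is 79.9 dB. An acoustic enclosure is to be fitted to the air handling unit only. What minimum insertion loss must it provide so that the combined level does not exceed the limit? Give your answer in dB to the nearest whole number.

The untreated sources together contribute 10^(75.8/10) = 3.802e+07, i.e. 75.80 dB.
The limit corresponds to 10^(79.9/10) = 9.772e+07; subtracting the fixed part leaves 5.970e+07 for the air handling unit, i.e. 77.76 dB.
Required insertion loss = 84.3 − 77.76 = 6.54 dB.

7 dB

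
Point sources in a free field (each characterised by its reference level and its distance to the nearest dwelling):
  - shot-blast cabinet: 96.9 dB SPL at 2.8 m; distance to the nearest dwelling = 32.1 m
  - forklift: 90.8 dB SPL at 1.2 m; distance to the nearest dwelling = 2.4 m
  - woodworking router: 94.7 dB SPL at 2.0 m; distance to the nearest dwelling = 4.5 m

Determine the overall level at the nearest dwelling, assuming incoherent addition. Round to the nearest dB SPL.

90 dB SPL

First find each source's level at the receiver (point-source: −20·log₁₀(r/r_ref)), then combine on an intensity basis.
shot-blast cabinet: 96.9 − 20·log₁₀(32.1/2.8) = 96.9 − 21.19 = 75.71 dB SPL.
forklift: 90.8 − 20·log₁₀(2.4/1.2) = 90.8 − 6.02 = 84.78 dB SPL.
woodworking router: 94.7 − 20·log₁₀(4.5/2.0) = 94.7 − 7.04 = 87.66 dB SPL.
Σ 10^(L/10) = 9.208e+08 → L_total = 10·log₁₀(9.208e+08) = 89.64 dB SPL.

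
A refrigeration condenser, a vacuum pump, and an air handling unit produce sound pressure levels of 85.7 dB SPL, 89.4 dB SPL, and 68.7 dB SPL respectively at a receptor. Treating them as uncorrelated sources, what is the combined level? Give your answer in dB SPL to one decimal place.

91.0 dB SPL

Incoherent sources combine by intensity addition: L_total = 10·log₁₀(Σ 10^(L_i/10)).
Σ 10^(L/10) = 10^(85.7/10) + 10^(89.4/10) + 10^(68.7/10) = 1.250e+09.
L_total = 10·log₁₀(1.250e+09) = 90.97 dB SPL.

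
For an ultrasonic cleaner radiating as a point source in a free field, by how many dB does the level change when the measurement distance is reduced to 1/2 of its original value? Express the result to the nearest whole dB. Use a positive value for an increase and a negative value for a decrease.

+6 dB

A point source loses 6 dB per doubling of distance; generally ΔL = −20·log₁₀(r₂/r₁).
ΔL = −20·log₁₀(0.5) = +6.02 dB.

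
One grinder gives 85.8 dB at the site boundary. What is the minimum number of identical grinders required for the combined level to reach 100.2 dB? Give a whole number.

Need L₁ + 10·log₁₀ N ≥ 100.2, i.e. log₁₀ N ≥ 1.44.
N ≥ 10^(14.4/10) = 27.542, so N = 28.

28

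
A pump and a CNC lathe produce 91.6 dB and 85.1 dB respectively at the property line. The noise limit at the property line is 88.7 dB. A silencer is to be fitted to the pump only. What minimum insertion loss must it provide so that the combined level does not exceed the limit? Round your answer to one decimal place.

Everything except the pump sums to 10^(85.1/10) = 3.236e+08 in linear terms, 85.10 dB.
To meet 88.7 dB overall, the treated pump may contribute at most 10^(88.7/10) − 3.236e+08 = 4.177e+08, i.e. 86.21 dB.
Required insertion loss = 91.6 − 86.21 = 5.39 dB.

5.4 dB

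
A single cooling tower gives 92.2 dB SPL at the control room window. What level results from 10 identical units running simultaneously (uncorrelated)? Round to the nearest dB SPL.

With 10 equal, uncorrelated contributions the intensity is 10× that of one unit, giving a rise of 10·log₁₀ 10.
L_total = 92.2 + 10·log₁₀(10) = 92.2 + 10.000 = 102.20 dB SPL.

102 dB SPL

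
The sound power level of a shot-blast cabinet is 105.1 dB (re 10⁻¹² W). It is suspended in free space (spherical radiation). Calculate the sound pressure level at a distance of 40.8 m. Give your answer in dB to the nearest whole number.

Free-field spherical radiation: L_p = L_w − 10·log₁₀(4π·r²), r = 40.8 m.
4π·r² = 2.092e+04 m², 10·log₁₀ of that is 43.205 dB.
L_p = 105.1 − 43.205 = 61.89 dB.

62 dB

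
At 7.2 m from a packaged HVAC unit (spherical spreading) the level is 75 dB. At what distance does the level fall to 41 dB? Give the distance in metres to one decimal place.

The 34.0 dB drop corresponds to a distance ratio of 10^(34.0/20) for a point source.
r₂ = 7.2·10^((75−41)/20) = 7.2·10^(34.0/20) = 360.85 m.

360.9 m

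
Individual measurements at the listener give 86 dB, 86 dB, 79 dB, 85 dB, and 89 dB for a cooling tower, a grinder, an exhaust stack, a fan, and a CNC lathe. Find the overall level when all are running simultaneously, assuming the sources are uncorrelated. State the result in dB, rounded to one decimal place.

For uncorrelated sources the intensities add, so convert each level to linear form, sum, and take 10·log₁₀ of the total.
Σ 10^(L/10) = 10^(86/10) + 10^(86/10) + 10^(79/10) + 10^(85/10) + 10^(89/10) = 1.986e+09.
L_total = 10·log₁₀(1.986e+09) = 92.98 dB.

93.0 dB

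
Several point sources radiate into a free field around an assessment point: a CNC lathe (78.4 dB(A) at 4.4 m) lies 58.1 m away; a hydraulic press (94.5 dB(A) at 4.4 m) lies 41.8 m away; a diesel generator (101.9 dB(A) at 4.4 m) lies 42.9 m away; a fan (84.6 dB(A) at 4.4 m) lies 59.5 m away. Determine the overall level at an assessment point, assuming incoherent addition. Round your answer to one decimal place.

82.9 dB(A)

Apply inverse-square spreading to bring every level to the receiver, then sum 10^(L/10).
CNC lathe: 78.4 − 20·log₁₀(58.1/4.4) = 78.4 − 22.41 = 55.99 dB(A).
hydraulic press: 94.5 − 20·log₁₀(41.8/4.4) = 94.5 − 19.55 = 74.95 dB(A).
diesel generator: 101.9 − 20·log₁₀(42.9/4.4) = 101.9 − 19.78 = 82.12 dB(A).
fan: 84.6 − 20·log₁₀(59.5/4.4) = 84.6 − 22.62 = 61.98 dB(A).
Σ 10^(L/10) = 1.961e+08 → L_total = 10·log₁₀(1.961e+08) = 82.93 dB(A).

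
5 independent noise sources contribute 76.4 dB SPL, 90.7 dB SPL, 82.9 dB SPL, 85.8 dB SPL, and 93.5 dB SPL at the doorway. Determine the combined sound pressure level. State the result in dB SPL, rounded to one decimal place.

96.1 dB SPL

Incoherent sources combine by intensity addition: L_total = 10·log₁₀(Σ 10^(L_i/10)).
Σ 10^(L/10) = 10^(76.4/10) + 10^(90.7/10) + 10^(82.9/10) + 10^(85.8/10) + 10^(93.5/10) = 4.032e+09.
L_total = 10·log₁₀(4.032e+09) = 96.06 dB SPL.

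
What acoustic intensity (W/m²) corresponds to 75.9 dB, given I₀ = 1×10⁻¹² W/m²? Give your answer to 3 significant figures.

3.89e-05 W/m²

I = I₀·10^(L/10) = 10⁻¹² × 10^(75.9/10) = 10^(-4.410).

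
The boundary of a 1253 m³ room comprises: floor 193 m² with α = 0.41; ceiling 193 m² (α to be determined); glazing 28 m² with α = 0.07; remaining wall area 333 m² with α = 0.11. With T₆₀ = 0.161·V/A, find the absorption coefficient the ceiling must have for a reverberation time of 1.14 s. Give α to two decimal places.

A = 0.161·V/T₆₀ = 0.161·1253/1.14 = 176.96 m² sabins.
Absorption from the other surfaces = 193·0.41 + 28·0.07 + 333·0.11 = 117.72 m², so the ceiling must supply 59.24 m² over 193 m².
α = 59.24/193 = 0.307.

0.31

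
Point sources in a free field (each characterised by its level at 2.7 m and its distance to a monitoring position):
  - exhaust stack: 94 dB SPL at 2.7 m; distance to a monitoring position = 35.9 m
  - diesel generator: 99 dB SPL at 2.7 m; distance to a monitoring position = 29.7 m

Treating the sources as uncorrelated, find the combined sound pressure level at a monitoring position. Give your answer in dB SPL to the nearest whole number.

Propagate each source to the receiver with L = L_ref − 20·log₁₀(r/r_ref), then add intensities.
exhaust stack: 94 − 20·log₁₀(35.9/2.7) = 94 − 22.47 = 71.53 dB SPL.
diesel generator: 99 − 20·log₁₀(29.7/2.7) = 99 − 20.83 = 78.17 dB SPL.
Σ 10^(L/10) = 7.986e+07 → L_total = 10·log₁₀(7.986e+07) = 79.02 dB SPL.

79 dB SPL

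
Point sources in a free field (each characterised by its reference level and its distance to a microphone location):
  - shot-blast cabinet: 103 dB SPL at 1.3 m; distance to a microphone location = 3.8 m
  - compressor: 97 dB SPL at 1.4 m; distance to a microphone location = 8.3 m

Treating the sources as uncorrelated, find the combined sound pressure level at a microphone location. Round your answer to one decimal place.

93.9 dB SPL

Apply inverse-square spreading to bring every level to the receiver, then sum 10^(L/10).
shot-blast cabinet: 103 − 20·log₁₀(3.8/1.3) = 103 − 9.32 = 93.68 dB SPL.
compressor: 97 − 20·log₁₀(8.3/1.4) = 97 − 15.46 = 81.54 dB SPL.
Σ 10^(L/10) = 2.478e+09 → L_total = 10·log₁₀(2.478e+09) = 93.94 dB SPL.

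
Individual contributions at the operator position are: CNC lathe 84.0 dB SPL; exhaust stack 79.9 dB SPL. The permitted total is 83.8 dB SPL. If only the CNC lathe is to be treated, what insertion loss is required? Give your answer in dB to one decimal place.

2.5 dB

The untreated sources together contribute 10^(79.9/10) = 9.772e+07, i.e. 79.90 dB SPL.
To meet 83.8 dB SPL overall, the treated CNC lathe may contribute at most 10^(83.8/10) − 9.772e+07 = 1.422e+08, i.e. 81.53 dB SPL.
Required insertion loss = 84.0 − 81.53 = 2.47 dB.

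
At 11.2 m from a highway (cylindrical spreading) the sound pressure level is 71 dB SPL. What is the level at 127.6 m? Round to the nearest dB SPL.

For a line source, L₂ = L₁ − 10·log₁₀(r₂/r₁).
L₂ = 71 − 10·log₁₀(127.6/11.2) = 71 − 10.566 = 60.43 dB SPL.

60 dB SPL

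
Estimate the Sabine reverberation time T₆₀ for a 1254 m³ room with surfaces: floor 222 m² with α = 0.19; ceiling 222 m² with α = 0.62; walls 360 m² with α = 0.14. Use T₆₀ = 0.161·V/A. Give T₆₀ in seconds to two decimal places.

A = Σ Sᵢαᵢ = 222·0.19 + 222·0.62 + 360·0.14 = 230.22 m².
T₆₀ = 0.161·V/A = 0.161·1254/230.22 = 0.877 s.

0.88 s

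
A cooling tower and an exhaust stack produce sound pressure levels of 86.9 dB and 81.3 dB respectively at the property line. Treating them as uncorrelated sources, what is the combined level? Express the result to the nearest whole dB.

88 dB

For uncorrelated sources the intensities add, so convert each level to linear form, sum, and take 10·log₁₀ of the total.
Σ 10^(L/10) = 10^(86.9/10) + 10^(81.3/10) = 6.247e+08.
L_total = 10·log₁₀(6.247e+08) = 87.96 dB.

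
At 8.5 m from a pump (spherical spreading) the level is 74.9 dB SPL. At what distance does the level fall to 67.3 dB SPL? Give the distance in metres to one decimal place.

20.4 m

Point-source spreading drops the level by 20·log₁₀(r₂/r₁); inverting, r₂/r₁ = 10^(ΔL/20).
r₂ = 8.5·10^((74.9−67.3)/20) = 8.5·10^(7.6/20) = 20.39 m.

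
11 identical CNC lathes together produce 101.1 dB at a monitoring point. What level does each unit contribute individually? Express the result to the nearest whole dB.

11 equal contributions raise the level by 10·log₁₀ 11 = 10.414 dB, so each unit alone gives 101.1 − 10.414.

91 dB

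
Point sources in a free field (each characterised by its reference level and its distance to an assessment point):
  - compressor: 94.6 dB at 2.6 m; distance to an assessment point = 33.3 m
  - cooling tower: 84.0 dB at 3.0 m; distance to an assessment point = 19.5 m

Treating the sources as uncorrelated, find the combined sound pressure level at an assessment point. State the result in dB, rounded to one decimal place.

73.7 dB

Apply inverse-square spreading to bring every level to the receiver, then sum 10^(L/10).
compressor: 94.6 − 20·log₁₀(33.3/2.6) = 94.6 − 22.15 = 72.45 dB.
cooling tower: 84.0 − 20·log₁₀(19.5/3.0) = 84.0 − 16.26 = 67.74 dB.
Σ 10^(L/10) = 2.353e+07 → L_total = 10·log₁₀(2.353e+07) = 73.72 dB.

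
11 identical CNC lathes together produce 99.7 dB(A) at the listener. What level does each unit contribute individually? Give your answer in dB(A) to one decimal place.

11 equal contributions raise the level by 10·log₁₀ 11 = 10.414 dB, so each unit alone gives 99.7 − 10.414.

89.3 dB(A)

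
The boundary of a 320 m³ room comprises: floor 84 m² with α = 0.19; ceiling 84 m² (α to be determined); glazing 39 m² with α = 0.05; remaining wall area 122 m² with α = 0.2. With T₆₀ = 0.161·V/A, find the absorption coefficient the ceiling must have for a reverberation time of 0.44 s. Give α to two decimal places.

0.89

Required total absorption A = 0.161·320/0.44 = 117.09 m².
Absorption from the other surfaces = 84·0.19 + 39·0.05 + 122·0.2 = 42.31 m², so the ceiling must supply 74.78 m² over 84 m².
α = 74.78/84 = 0.890.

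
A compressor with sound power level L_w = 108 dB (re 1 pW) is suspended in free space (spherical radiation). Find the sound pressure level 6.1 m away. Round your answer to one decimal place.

Free-field spherical radiation: L_p = L_w − 10·log₁₀(4π·r²), r = 6.1 m.
4π·r² = 467.6 m², 10·log₁₀ of that is 26.699 dB.
L_p = 108 − 26.699 = 81.30 dB.

81.3 dB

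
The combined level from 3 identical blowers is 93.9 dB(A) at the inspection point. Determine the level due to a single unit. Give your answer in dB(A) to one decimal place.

89.1 dB(A)

3 equal contributions raise the level by 10·log₁₀ 3 = 4.771 dB, so each unit alone gives 93.9 − 4.771.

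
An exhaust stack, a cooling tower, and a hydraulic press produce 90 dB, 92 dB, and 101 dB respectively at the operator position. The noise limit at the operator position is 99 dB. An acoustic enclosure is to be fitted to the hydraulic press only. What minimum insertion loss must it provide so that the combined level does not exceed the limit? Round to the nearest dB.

4 dB

The untreated sources together contribute 10^(90/10) + 10^(92/10) = 2.585e+09, i.e. 94.12 dB.
The limit corresponds to 10^(99/10) = 7.943e+09; subtracting the fixed part leaves 5.358e+09 for the hydraulic press, i.e. 97.29 dB.
Required insertion loss = 101 − 97.29 = 3.71 dB.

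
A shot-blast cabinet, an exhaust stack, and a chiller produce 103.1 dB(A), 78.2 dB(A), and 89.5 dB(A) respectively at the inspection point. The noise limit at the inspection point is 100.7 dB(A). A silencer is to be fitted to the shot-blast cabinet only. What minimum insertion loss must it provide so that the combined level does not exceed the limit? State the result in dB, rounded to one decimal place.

Fixed contribution from the other sources: Σ 10^(L/10) = 10^(78.2/10) + 10^(89.5/10) = 9.573e+08 (89.81 dB(A)).
The limit corresponds to 10^(100.7/10) = 1.175e+10; subtracting the fixed part leaves 1.079e+10 for the shot-blast cabinet, i.e. 100.33 dB(A).
So the shot-blast cabinet must be reduced from 103.1 to 100.33 dB(A): IL = 2.77 dB.

2.8 dB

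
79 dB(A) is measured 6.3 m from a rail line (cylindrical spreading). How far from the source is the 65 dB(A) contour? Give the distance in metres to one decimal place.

For a line source L₁ − L₂ = 10·log₁₀(r₂/r₁), so r₂ = r₁·10^((L₁−L₂)/10).
r₂ = 6.3·10^((79−65)/10) = 6.3·10^(14.0/10) = 158.25 m.

158.2 m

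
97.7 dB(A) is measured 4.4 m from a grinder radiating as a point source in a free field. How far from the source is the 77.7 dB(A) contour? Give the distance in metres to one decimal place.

For a point source L₁ − L₂ = 20·log₁₀(r₂/r₁), so r₂ = r₁·10^((L₁−L₂)/20).
r₂ = 4.4·10^((97.7−77.7)/20) = 4.4·10^(20.0/20) = 44.00 m.

44.0 m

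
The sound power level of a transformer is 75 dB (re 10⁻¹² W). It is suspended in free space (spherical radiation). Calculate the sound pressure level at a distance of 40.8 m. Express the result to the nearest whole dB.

32 dB

Free-field spherical radiation: L_p = L_w − 10·log₁₀(4π·r²), r = 40.8 m.
4π·r² = 2.092e+04 m², 10·log₁₀ of that is 43.205 dB.
L_p = 75 − 43.205 = 31.79 dB.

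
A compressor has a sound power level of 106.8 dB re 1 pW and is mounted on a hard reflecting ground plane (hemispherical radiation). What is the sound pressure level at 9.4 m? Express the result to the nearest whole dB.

Free-field hemispherical radiation: L_p = L_w − 10·log₁₀(2π·r²), r = 9.4 m.
2π·r² = 555.2 m², 10·log₁₀ of that is 27.444 dB.
L_p = 106.8 − 27.444 = 79.36 dB.

79 dB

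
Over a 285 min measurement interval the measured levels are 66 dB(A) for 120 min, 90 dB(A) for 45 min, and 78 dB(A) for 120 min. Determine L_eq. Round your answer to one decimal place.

The energy average is taken in the linear domain: L_eq = 10·log₁₀[(Σ tᵢ·10^(Lᵢ/10))/T], T = 285 min.
Σ tᵢ·10^(Lᵢ/10) = 120·10^(66/10) + 45·10^(90/10) + 120·10^(78/10) = 5.305e+10.
L_eq = 10·log₁₀(5.305e+10/285) = 82.70 dB(A).

82.7 dB(A)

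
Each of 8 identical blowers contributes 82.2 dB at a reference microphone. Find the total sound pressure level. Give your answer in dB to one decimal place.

91.2 dB

N identical incoherent sources raise the level by 10·log₁₀ N.
L_total = 82.2 + 10·log₁₀(8) = 82.2 + 9.031 = 91.23 dB.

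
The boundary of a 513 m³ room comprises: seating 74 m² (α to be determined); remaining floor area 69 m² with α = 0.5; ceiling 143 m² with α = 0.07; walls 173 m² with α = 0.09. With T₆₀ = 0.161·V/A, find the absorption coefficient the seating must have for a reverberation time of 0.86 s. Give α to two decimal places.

0.49

A = 0.161·V/T₆₀ = 0.161·513/0.86 = 96.04 m² sabins.
Absorption from the other surfaces = 69·0.5 + 143·0.07 + 173·0.09 = 60.08 m², so the seating must supply 35.96 m² over 74 m².
α = 35.96/74 = 0.486.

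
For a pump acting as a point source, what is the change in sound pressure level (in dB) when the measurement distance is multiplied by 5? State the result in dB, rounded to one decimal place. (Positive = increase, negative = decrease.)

A point source loses 6 dB per doubling of distance; generally ΔL = −20·log₁₀(r₂/r₁).
ΔL = −20·log₁₀(5) = -13.98 dB.

-14.0 dB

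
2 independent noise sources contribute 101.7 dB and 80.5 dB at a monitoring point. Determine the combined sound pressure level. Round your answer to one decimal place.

Incoherent sources combine by intensity addition: L_total = 10·log₁₀(Σ 10^(L_i/10)).
Σ 10^(L/10) = 10^(101.7/10) + 10^(80.5/10) = 1.490e+10.
L_total = 10·log₁₀(1.490e+10) = 101.73 dB.

101.7 dB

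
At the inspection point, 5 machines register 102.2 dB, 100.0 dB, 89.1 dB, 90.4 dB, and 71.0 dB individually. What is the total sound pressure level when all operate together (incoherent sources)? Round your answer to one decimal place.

For uncorrelated sources the intensities add, so convert each level to linear form, sum, and take 10·log₁₀ of the total.
Σ 10^(L/10) = 10^(102.2/10) + 10^(100.0/10) + 10^(89.1/10) + 10^(90.4/10) + 10^(71.0/10) = 2.852e+10.
L_total = 10·log₁₀(2.852e+10) = 104.55 dB.

104.6 dB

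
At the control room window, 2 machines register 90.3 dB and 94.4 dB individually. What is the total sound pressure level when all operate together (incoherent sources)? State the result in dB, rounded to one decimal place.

Incoherent sources combine by intensity addition: L_total = 10·log₁₀(Σ 10^(L_i/10)).
Σ 10^(L/10) = 10^(90.3/10) + 10^(94.4/10) = 3.826e+09.
L_total = 10·log₁₀(3.826e+09) = 95.83 dB.

95.8 dB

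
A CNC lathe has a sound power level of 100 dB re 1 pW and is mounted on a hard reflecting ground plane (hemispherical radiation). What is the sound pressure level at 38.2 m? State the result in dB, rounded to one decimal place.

60.4 dB

L_p = L_w − 10·log₁₀(2π·r²) with r = 38.2 m.
2π·r² = 9169 m², 10·log₁₀ of that is 39.623 dB.
L_p = 100 − 39.623 = 60.38 dB.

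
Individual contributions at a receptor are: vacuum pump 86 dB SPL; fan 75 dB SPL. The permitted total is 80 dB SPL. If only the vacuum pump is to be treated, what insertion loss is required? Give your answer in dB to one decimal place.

Everything except the vacuum pump sums to 10^(75/10) = 3.162e+07 in linear terms, 75.00 dB SPL.
To meet 80 dB SPL overall, the treated vacuum pump may contribute at most 10^(80/10) − 3.162e+07 = 6.838e+07, i.e. 78.35 dB SPL.
Required insertion loss = 86 − 78.35 = 7.65 dB.

7.7 dB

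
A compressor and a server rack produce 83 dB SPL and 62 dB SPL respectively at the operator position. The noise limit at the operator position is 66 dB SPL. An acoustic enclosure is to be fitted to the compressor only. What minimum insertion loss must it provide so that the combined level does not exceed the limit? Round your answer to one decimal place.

The untreated sources together contribute 10^(62/10) = 1.585e+06, i.e. 62.00 dB SPL.
The limit corresponds to 10^(66/10) = 3.981e+06; subtracting the fixed part leaves 2.396e+06 for the compressor, i.e. 63.80 dB SPL.
So the compressor must be reduced from 83 to 63.80 dB SPL: IL = 19.20 dB.

19.2 dB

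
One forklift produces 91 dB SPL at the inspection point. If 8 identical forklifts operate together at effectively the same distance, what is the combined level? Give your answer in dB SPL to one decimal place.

100.0 dB SPL

N identical incoherent sources raise the level by 10·log₁₀ N.
L_total = 91 + 10·log₁₀(8) = 91 + 9.031 = 100.03 dB SPL.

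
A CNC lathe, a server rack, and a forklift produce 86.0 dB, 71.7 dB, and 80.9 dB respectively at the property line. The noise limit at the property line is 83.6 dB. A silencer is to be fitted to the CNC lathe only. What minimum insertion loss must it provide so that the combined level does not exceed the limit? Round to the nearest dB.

6 dB

Everything except the CNC lathe sums to 10^(71.7/10) + 10^(80.9/10) = 1.378e+08 in linear terms, 81.39 dB.
The limit corresponds to 10^(83.6/10) = 2.291e+08; subtracting the fixed part leaves 9.127e+07 for the CNC lathe, i.e. 79.60 dB.
So the CNC lathe must be reduced from 86.0 to 79.60 dB: IL = 6.40 dB.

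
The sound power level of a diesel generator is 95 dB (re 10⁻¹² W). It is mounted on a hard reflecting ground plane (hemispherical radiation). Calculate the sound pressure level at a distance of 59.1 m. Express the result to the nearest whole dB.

The power spreads over a hemisphere of area 2π·r², so L_p = L_w − 10·log₁₀(2π·r²).
2π·r² = 2.195e+04 m², 10·log₁₀ of that is 43.414 dB.
L_p = 95 − 43.414 = 51.59 dB.

52 dB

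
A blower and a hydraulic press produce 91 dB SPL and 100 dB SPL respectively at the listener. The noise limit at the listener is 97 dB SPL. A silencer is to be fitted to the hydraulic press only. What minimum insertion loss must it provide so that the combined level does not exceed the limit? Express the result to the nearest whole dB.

The untreated sources together contribute 10^(91/10) = 1.259e+09, i.e. 91.00 dB SPL.
To meet 97 dB SPL overall, the treated hydraulic press may contribute at most 10^(97/10) − 1.259e+09 = 3.753e+09, i.e. 95.74 dB SPL.
So the hydraulic press must be reduced from 100 to 95.74 dB SPL: IL = 4.26 dB.

4 dB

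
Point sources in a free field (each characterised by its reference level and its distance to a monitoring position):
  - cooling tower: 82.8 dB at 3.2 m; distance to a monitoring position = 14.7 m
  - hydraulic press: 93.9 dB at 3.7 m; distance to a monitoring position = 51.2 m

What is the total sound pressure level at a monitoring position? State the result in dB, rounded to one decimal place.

Apply inverse-square spreading to bring every level to the receiver, then sum 10^(L/10).
cooling tower: 82.8 − 20·log₁₀(14.7/3.2) = 82.8 − 13.24 = 69.56 dB.
hydraulic press: 93.9 − 20·log₁₀(51.2/3.7) = 93.9 − 22.82 = 71.08 dB.
Σ 10^(L/10) = 2.185e+07 → L_total = 10·log₁₀(2.185e+07) = 73.39 dB.

73.4 dB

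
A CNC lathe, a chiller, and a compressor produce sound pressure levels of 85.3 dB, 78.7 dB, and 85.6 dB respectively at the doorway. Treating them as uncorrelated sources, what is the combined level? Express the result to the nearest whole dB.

For uncorrelated sources the intensities add, so convert each level to linear form, sum, and take 10·log₁₀ of the total.
Σ 10^(L/10) = 10^(85.3/10) + 10^(78.7/10) + 10^(85.6/10) = 7.761e+08.
L_total = 10·log₁₀(7.761e+08) = 88.90 dB.

89 dB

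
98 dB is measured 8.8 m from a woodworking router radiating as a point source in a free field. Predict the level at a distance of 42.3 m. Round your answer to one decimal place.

Point-source attenuation: ΔL = 20·log₁₀(r₂/r₁) = 20·log₁₀(42.3/8.8) = 13.637 dB.
L₂ = 98 − 20·log₁₀(42.3/8.8) = 98 − 13.637 = 84.36 dB.

84.4 dB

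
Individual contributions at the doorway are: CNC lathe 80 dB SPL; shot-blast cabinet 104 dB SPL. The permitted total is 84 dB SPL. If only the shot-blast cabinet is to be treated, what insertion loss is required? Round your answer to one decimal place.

The untreated sources together contribute 10^(80/10) = 1.000e+08, i.e. 80.00 dB SPL.
To meet 84 dB SPL overall, the treated shot-blast cabinet may contribute at most 10^(84/10) − 1.000e+08 = 1.512e+08, i.e. 81.80 dB SPL.
Required insertion loss = 104 − 81.80 = 22.20 dB.

22.2 dB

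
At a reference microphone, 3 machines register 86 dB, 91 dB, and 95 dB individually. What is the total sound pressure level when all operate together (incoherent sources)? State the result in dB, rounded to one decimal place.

96.8 dB

For uncorrelated sources the intensities add, so convert each level to linear form, sum, and take 10·log₁₀ of the total.
Σ 10^(L/10) = 10^(86/10) + 10^(91/10) + 10^(95/10) = 4.819e+09.
L_total = 10·log₁₀(4.819e+09) = 96.83 dB.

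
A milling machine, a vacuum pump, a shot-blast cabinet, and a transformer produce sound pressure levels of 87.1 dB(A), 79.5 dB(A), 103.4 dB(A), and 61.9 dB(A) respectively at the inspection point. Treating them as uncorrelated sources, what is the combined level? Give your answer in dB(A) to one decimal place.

Incoherent sources combine by intensity addition: L_total = 10·log₁₀(Σ 10^(L_i/10)).
Σ 10^(L/10) = 10^(87.1/10) + 10^(79.5/10) + 10^(103.4/10) + 10^(61.9/10) = 2.248e+10.
L_total = 10·log₁₀(2.248e+10) = 103.52 dB(A).

103.5 dB(A)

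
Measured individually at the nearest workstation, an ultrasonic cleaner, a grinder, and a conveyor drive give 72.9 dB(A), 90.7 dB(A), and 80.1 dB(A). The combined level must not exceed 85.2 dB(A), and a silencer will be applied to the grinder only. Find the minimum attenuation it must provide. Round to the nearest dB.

The untreated sources together contribute 10^(72.9/10) + 10^(80.1/10) = 1.218e+08, i.e. 80.86 dB(A).
To meet 85.2 dB(A) overall, the treated grinder may contribute at most 10^(85.2/10) − 1.218e+08 = 2.093e+08, i.e. 83.21 dB(A).
Required insertion loss = 90.7 − 83.21 = 7.49 dB.

7 dB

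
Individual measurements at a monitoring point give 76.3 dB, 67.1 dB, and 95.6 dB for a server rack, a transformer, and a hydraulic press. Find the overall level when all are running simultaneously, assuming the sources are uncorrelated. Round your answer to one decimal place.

95.7 dB

Incoherent sources combine by intensity addition: L_total = 10·log₁₀(Σ 10^(L_i/10)).
Σ 10^(L/10) = 10^(76.3/10) + 10^(67.1/10) + 10^(95.6/10) = 3.679e+09.
L_total = 10·log₁₀(3.679e+09) = 95.66 dB.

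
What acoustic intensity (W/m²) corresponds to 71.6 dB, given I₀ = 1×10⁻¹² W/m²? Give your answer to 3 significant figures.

1.45e-05 W/m²

I = I₀·10^(L/10) = 10⁻¹² × 10^(71.6/10) = 10^(-4.840).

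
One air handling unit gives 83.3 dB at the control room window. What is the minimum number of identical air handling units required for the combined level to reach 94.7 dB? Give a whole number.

N identical sources give L₁ + 10·log₁₀ N, so require 10·log₁₀ N ≥ 94.7 − 83.3 = 11.4 dB.
N ≥ 10^(11.4/10) = 13.804, so N = 14.

14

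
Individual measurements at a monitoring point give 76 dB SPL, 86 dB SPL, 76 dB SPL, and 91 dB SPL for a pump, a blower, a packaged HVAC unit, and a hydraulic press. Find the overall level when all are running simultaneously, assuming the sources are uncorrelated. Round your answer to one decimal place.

92.4 dB SPL

For uncorrelated sources the intensities add, so convert each level to linear form, sum, and take 10·log₁₀ of the total.
Σ 10^(L/10) = 10^(76/10) + 10^(86/10) + 10^(76/10) + 10^(91/10) = 1.737e+09.
L_total = 10·log₁₀(1.737e+09) = 92.40 dB SPL.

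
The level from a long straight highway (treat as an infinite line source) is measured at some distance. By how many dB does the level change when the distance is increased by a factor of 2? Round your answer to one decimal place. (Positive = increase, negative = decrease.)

A line source loses 3 dB per doubling of distance; generally ΔL = −10·log₁₀(r₂/r₁).
ΔL = −10·log₁₀(2) = -3.01 dB.

-3.0 dB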